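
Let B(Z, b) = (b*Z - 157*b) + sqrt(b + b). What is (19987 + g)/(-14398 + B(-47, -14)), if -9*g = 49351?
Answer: -188325043/149870016 - 32633*I*sqrt(7)/149870016 ≈ -1.2566 - 0.00057609*I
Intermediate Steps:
g = -49351/9 (g = -1/9*49351 = -49351/9 ≈ -5483.4)
B(Z, b) = -157*b + Z*b + sqrt(2)*sqrt(b) (B(Z, b) = (Z*b - 157*b) + sqrt(2*b) = (-157*b + Z*b) + sqrt(2)*sqrt(b) = -157*b + Z*b + sqrt(2)*sqrt(b))
(19987 + g)/(-14398 + B(-47, -14)) = (19987 - 49351/9)/(-14398 + (-157*(-14) - 47*(-14) + sqrt(2)*sqrt(-14))) = 130532/(9*(-14398 + (2198 + 658 + sqrt(2)*(I*sqrt(14))))) = 130532/(9*(-14398 + (2198 + 658 + 2*I*sqrt(7)))) = 130532/(9*(-14398 + (2856 + 2*I*sqrt(7)))) = 130532/(9*(-11542 + 2*I*sqrt(7)))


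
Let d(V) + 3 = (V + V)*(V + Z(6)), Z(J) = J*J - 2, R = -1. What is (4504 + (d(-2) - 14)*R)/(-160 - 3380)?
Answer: -4649/3540 ≈ -1.3133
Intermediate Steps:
Z(J) = -2 + J**2 (Z(J) = J**2 - 2 = -2 + J**2)
d(V) = -3 + 2*V*(34 + V) (d(V) = -3 + (V + V)*(V + (-2 + 6**2)) = -3 + (2*V)*(V + (-2 + 36)) = -3 + (2*V)*(V + 34) = -3 + (2*V)*(34 + V) = -3 + 2*V*(34 + V))
(4504 + (d(-2) - 14)*R)/(-160 - 3380) = (4504 + ((-3 + 2*(-2)**2 + 68*(-2)) - 14)*(-1))/(-160 - 3380) = (4504 + ((-3 + 2*4 - 136) - 14)*(-1))/(-3540) = (4504 + ((-3 + 8 - 136) - 14)*(-1))*(-1/3540) = (4504 + (-131 - 14)*(-1))*(-1/3540) = (4504 - 145*(-1))*(-1/3540) = (4504 + 145)*(-1/3540) = 4649*(-1/3540) = -4649/3540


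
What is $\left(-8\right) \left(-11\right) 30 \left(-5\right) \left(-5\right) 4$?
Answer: $264000$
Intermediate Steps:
$\left(-8\right) \left(-11\right) 30 \left(-5\right) \left(-5\right) 4 = 88 \cdot 30 \cdot 25 \cdot 4 = 2640 \cdot 100 = 264000$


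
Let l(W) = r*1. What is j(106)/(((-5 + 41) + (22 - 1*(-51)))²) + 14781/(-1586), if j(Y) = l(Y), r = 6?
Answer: -13507965/1449482 ≈ -9.3192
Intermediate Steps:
l(W) = 6 (l(W) = 6*1 = 6)
j(Y) = 6
j(106)/(((-5 + 41) + (22 - 1*(-51)))²) + 14781/(-1586) = 6/(((-5 + 41) + (22 - 1*(-51)))²) + 14781/(-1586) = 6/((36 + (22 + 51))²) + 14781*(-1/1586) = 6/((36 + 73)²) - 1137/122 = 6/(109²) - 1137/122 = 6/11881 - 1137/122 = -13507965/1449482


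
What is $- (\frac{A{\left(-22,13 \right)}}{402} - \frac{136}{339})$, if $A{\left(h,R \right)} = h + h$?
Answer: $\frac{3866}{7571} \approx 0.51063$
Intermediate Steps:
$A{\left(h,R \right)} = 2 h$
$- (\frac{A{\left(-22,13 \right)}}{402} - \frac{136}{339}) = - (\frac{2 \left(-22\right)}{402} - \frac{136}{339}) = - (\left(-44\right) \frac{1}{402} - \frac{136}{339}) = - (- \frac{22}{201} - \frac{136}{339}) = \left(-1\right) \left(- \frac{3866}{7571}\right) = \frac{3866}{7571}$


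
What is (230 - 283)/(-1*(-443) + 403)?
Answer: -53/846 ≈ -0.062648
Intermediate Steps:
(230 - 283)/(-1*(-443) + 403) = -53/(443 + 403) = -53/846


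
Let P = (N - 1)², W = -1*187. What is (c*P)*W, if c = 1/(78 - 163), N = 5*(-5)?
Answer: 7436/5 ≈ 1487.2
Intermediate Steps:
N = -25
c = -1/85 (c = 1/(-85) = -1/85 ≈ -0.011765)
W = -187
P = 676 (P = (-25 - 1)² = (-26)² = 676)
(c*P)*W = -1/85*676*(-187) = -676/85*(-187) = 7436/5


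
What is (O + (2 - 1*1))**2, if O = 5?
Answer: 36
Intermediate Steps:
(O + (2 - 1*1))**2 = (5 + (2 - 1*1))**2 = (5 + (2 - 1))**2 = (5 + 1)**2 = 6**2 = 36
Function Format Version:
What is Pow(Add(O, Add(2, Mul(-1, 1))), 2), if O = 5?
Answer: 36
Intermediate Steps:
Pow(Add(O, Add(2, Mul(-1, 1))), 2) = Pow(Add(5, Add(2, Mul(-1, 1))), 2) = Pow(Add(5, Add(2, -1)), 2) = Pow(Add(5, 1), 2) = Pow(6, 2) = 36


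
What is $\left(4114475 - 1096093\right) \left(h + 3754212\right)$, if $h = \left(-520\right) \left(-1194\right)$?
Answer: $13205698941144$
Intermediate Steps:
$h = 620880$
$\left(4114475 - 1096093\right) \left(h + 3754212\right) = \left(4114475 - 1096093\right) \left(620880 + 3754212\right) = 3018382 \cdot 4375092 = 13205698941144$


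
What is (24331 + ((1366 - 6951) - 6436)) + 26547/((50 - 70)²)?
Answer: 4950547/400 ≈ 12376.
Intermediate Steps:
(24331 + ((1366 - 6951) - 6436)) + 26547/((50 - 70)²) = (24331 + (-5585 - 6436)) + 26547/((-20)²) = (24331 - 12021) + 26547/400 = 12310 + 26547*(1/400) = 12310 + 26547/400 = 4950547/400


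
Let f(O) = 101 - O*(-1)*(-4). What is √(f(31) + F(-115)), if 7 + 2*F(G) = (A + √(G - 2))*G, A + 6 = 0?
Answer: √(1274 - 690*I*√13)/2 ≈ 22.553 - 13.789*I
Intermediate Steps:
A = -6 (A = -6 + 0 = -6)
F(G) = -7/2 + G*(-6 + √(-2 + G))/2 (F(G) = -7/2 + ((-6 + √(G - 2))*G)/2 = -7/2 + ((-6 + √(-2 + G))*G)/2 = -7/2 + (G*(-6 + √(-2 + G)))/2 = -7/2 + G*(-6 + √(-2 + G))/2)
f(O) = 101 - 4*O (f(O) = 101 - (-O)*(-4) = 101 - 4*O)
√(f(31) + F(-115)) = √((101 - 4*31) + (-7/2 - 3*(-115) + (½)*(-115)*√(-2 - 115))) = √((101 - 124) + (-7/2 + 345 + (½)*(-115)*√(-117))) = √(-23 + (-7/2 + 345 + (½)*(-115)*(3*I*√13))) = √(-23 + (-7/2 + 345 - 345*I*√13/2)) = √(-23 + (683/2 - 345*I*√13/2)) = √(637/2 - 345*I*√13/2)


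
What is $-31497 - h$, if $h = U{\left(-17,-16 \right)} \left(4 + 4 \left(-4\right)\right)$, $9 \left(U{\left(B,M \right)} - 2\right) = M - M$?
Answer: $-31473$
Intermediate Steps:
$U{\left(B,M \right)} = 2$ ($U{\left(B,M \right)} = 2 + \frac{M - M}{9} = 2 + \frac{1}{9} \cdot 0 = 2 + 0 = 2$)
$h = -24$ ($h = 2 \left(4 + 4 \left(-4\right)\right) = 2 \left(4 - 16\right) = 2 \left(-12\right) = -24$)
$-31497 - h = -31497 - -24 = -31497 + 24 = -31473$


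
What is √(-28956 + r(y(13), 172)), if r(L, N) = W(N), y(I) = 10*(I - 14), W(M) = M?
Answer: 4*I*√1799 ≈ 169.66*I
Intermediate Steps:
y(I) = -140 + 10*I (y(I) = 10*(-14 + I) = -140 + 10*I)
r(L, N) = N
√(-28956 + r(y(13), 172)) = √(-28956 + 172) = √(-28784) = 4*I*√1799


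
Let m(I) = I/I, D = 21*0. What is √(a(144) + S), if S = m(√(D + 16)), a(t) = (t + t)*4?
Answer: √1153 ≈ 33.956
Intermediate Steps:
D = 0
a(t) = 8*t (a(t) = (2*t)*4 = 8*t)
m(I) = 1
S = 1
√(a(144) + S) = √(8*144 + 1) = √(1152 + 1) = √1153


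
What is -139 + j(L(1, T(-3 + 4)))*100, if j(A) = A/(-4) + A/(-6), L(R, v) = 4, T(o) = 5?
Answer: -917/3 ≈ -305.67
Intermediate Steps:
j(A) = -5*A/12 (j(A) = A*(-¼) + A*(-⅙) = -A/4 - A/6 = -5*A/12)
-139 + j(L(1, T(-3 + 4)))*100 = -139 - 5/12*4*100 = -139 - 5/3*100 = -139 - 500/3 = -917/3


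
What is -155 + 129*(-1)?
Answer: -284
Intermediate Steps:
-155 + 129*(-1) = -155 - 129 = -284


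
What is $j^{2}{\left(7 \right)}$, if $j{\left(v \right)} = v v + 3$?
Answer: $2704$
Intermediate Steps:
$j{\left(v \right)} = 3 + v^{2}$ ($j{\left(v \right)} = v^{2} + 3 = 3 + v^{2}$)
$j^{2}{\left(7 \right)} = \left(3 + 7^{2}\right)^{2} = \left(3 + 49\right)^{2} = 52^{2} = 2704$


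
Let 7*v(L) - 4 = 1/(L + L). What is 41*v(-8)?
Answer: 369/16 ≈ 23.063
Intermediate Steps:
v(L) = 4/7 + 1/(14*L) (v(L) = 4/7 + 1/(7*(L + L)) = 4/7 + 1/(7*((2*L))) = 4/7 + (1/(2*L))/7 = 4/7 + 1/(14*L))
41*v(-8) = 41*((1/14)*(1 + 8*(-8))/(-8)) = 41*((1/14)*(-⅛)*(1 - 64)) = 41*((1/14)*(-⅛)*(-63)) = 41*(9/16) = 369/16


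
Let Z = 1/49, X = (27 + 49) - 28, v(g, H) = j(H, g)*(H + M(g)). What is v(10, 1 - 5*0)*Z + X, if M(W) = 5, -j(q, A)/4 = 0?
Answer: 48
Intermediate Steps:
j(q, A) = 0 (j(q, A) = -4*0 = 0)
v(g, H) = 0 (v(g, H) = 0*(H + 5) = 0*(5 + H) = 0)
X = 48 (X = 76 - 28 = 48)
Z = 1/49 ≈ 0.020408
v(10, 1 - 5*0)*Z + X = 0*(1/49) + 48 = 0 + 48 = 48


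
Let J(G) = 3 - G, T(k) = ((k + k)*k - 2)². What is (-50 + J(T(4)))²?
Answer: 896809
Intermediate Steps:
T(k) = (-2 + 2*k²)² (T(k) = ((2*k)*k - 2)² = (2*k² - 2)² = (-2 + 2*k²)²)
(-50 + J(T(4)))² = (-50 + (3 - 4*(-1 + 4²)²))² = (-50 + (3 - 4*(-1 + 16)²))² = (-50 + (3 - 4*15²))² = (-50 + (3 - 4*225))² = (-50 + (3 - 1*900))² = (-50 + (3 - 900))² = (-50 - 897)² = (-947)² = 896809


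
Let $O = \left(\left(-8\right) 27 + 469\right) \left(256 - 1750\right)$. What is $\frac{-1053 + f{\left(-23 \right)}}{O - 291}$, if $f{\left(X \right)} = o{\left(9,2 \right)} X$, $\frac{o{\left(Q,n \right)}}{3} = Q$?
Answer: $\frac{558}{126091} \approx 0.0044254$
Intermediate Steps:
$o{\left(Q,n \right)} = 3 Q$
$O = -377982$ ($O = \left(-216 + 469\right) \left(-1494\right) = 253 \left(-1494\right) = -377982$)
$f{\left(X \right)} = 27 X$ ($f{\left(X \right)} = 3 \cdot 9 X = 27 X$)
$\frac{-1053 + f{\left(-23 \right)}}{O - 291} = \frac{-1053 + 27 \left(-23\right)}{-377982 - 291} = \frac{-1053 - 621}{-378273} = \left(-1674\right) \left(- \frac{1}{378273}\right) = \frac{558}{126091}$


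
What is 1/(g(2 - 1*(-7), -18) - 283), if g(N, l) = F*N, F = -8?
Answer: -1/355 ≈ -0.0028169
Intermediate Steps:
g(N, l) = -8*N
1/(g(2 - 1*(-7), -18) - 283) = 1/(-8*(2 - 1*(-7)) - 283) = 1/(-8*(2 + 7) - 283) = 1/(-8*9 - 283) = 1/(-72 - 283) = 1/(-355) = -1/355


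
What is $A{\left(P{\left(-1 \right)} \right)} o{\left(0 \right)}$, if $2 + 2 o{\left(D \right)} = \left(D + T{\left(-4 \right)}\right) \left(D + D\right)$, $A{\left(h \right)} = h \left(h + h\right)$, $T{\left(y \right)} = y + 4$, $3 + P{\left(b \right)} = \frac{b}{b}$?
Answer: $-8$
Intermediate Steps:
$P{\left(b \right)} = -2$ ($P{\left(b \right)} = -3 + \frac{b}{b} = -3 + 1 = -2$)
$T{\left(y \right)} = 4 + y$
$A{\left(h \right)} = 2 h^{2}$ ($A{\left(h \right)} = h 2 h = 2 h^{2}$)
$o{\left(D \right)} = -1 + D^{2}$ ($o{\left(D \right)} = -1 + \frac{\left(D + \left(4 - 4\right)\right) \left(D + D\right)}{2} = -1 + \frac{\left(D + 0\right) 2 D}{2} = -1 + \frac{D 2 D}{2} = -1 + \frac{2 D^{2}}{2} = -1 + D^{2}$)
$A{\left(P{\left(-1 \right)} \right)} o{\left(0 \right)} = 2 \left(-2\right)^{2} \left(-1 + 0^{2}\right) = 2 \cdot 4 \left(-1 + 0\right) = 8 \left(-1\right) = -8$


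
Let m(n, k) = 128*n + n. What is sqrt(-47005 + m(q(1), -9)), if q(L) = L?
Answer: 2*I*sqrt(11719) ≈ 216.51*I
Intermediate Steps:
m(n, k) = 129*n
sqrt(-47005 + m(q(1), -9)) = sqrt(-47005 + 129*1) = sqrt(-47005 + 129) = sqrt(-46876) = 2*I*sqrt(11719)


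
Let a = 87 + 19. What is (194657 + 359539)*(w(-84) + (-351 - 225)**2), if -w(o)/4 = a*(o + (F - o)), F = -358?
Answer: 267991451328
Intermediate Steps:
a = 106
w(o) = 151792 (w(o) = -424*(o + (-358 - o)) = -424*(-358) = -4*(-37948) = 151792)
(194657 + 359539)*(w(-84) + (-351 - 225)**2) = (194657 + 359539)*(151792 + (-351 - 225)**2) = 554196*(151792 + (-576)**2) = 554196*(151792 + 331776) = 554196*483568 = 267991451328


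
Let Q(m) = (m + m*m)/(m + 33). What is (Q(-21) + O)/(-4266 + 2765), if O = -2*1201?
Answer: 2367/1501 ≈ 1.5769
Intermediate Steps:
O = -2402
Q(m) = (m + m²)/(33 + m)
(Q(-21) + O)/(-4266 + 2765) = (-21*(1 - 21)/(33 - 21) - 2402)/(-4266 + 2765) = (-21*(-20)/12 - 2402)/(-1501) = (-21*1/12*(-20) - 2402)*(-1/1501) = (35 - 2402)*(-1/1501) = -2367*(-1/1501) = 2367/1501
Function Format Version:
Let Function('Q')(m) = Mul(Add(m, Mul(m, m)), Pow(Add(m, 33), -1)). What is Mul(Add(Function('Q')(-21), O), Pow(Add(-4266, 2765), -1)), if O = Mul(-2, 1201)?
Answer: Rational(2367, 1501) ≈ 1.5769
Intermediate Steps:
O = -2402
Function('Q')(m) = Mul(Pow(Add(33, m), -1), Add(m, Pow(m, 2))) (Function('Q')(m) = Mul(Add(m, Pow(m, 2)), Pow(Add(33, m), -1)) = Mul(Pow(Add(33, m), -1), Add(m, Pow(m, 2))))
Mul(Add(Function('Q')(-21), O), Pow(Add(-4266, 2765), -1)) = Mul(Add(Mul(-21, Pow(Add(33, -21), -1), Add(1, -21)), -2402), Pow(Add(-4266, 2765), -1)) = Mul(Add(Mul(-21, Pow(12, -1), -20), -2402), Pow(-1501, -1)) = Mul(Add(Mul(-21, Rational(1, 12), -20), -2402), Rational(-1, 1501)) = Mul(Add(35, -2402), Rational(-1, 1501)) = Mul(-2367, Rational(-1, 1501)) = Rational(2367, 1501)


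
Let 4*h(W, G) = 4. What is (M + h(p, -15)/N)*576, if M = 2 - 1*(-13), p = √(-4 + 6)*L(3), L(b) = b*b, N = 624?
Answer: 112332/13 ≈ 8640.9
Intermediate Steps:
L(b) = b²
p = 9*√2 (p = √(-4 + 6)*3² = √2*9 = 9*√2 ≈ 12.728)
h(W, G) = 1 (h(W, G) = (¼)*4 = 1)
M = 15 (M = 2 + 13 = 15)
(M + h(p, -15)/N)*576 = (15 + 1/624)*576 = (9361/624)*576 = 112332/13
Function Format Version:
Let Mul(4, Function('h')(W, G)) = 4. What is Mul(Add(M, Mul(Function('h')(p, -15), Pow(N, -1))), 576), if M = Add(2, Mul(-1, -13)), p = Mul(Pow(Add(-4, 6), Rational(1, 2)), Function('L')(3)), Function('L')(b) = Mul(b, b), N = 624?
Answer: Rational(112332, 13) ≈ 8640.9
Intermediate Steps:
Function('L')(b) = Pow(b, 2)
p = Mul(9, Pow(2, Rational(1, 2))) (p = Mul(Pow(Add(-4, 6), Rational(1, 2)), Pow(3, 2)) = Mul(Pow(2, Rational(1, 2)), 9) = Mul(9, Pow(2, Rational(1, 2))) ≈ 12.728)
Function('h')(W, G) = 1 (Function('h')(W, G) = Mul(Rational(1, 4), 4) = 1)
M = 15 (M = Add(2, 13) = 15)
Mul(Add(M, Mul(Function('h')(p, -15), Pow(N, -1))), 576) = Mul(Add(15, Mul(1, Pow(624, -1))), 576) = Mul(Add(15, Mul(1, Rational(1, 624))), 576) = Mul(Add(15, Rational(1, 624)), 576) = Mul(Rational(9361, 624), 576) = Rational(112332, 13)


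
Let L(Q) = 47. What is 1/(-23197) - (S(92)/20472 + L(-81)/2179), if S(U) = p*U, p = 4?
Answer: -5120676940/129347887017 ≈ -0.039588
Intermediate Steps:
S(U) = 4*U
1/(-23197) - (S(92)/20472 + L(-81)/2179) = 1/(-23197) - ((4*92)/20472 + 47/2179) = -1/23197 - (368*(1/20472) + 47*(1/2179)) = -1/23197 - (46/2559 + 47/2179) = -1/23197 - 1*220507/5576061 = -1/23197 - 220507/5576061 = -5120676940/129347887017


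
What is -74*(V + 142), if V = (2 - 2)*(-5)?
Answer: -10508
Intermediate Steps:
V = 0 (V = 0*(-5) = 0)
-74*(V + 142) = -74*(0 + 142) = -74*142 = -10508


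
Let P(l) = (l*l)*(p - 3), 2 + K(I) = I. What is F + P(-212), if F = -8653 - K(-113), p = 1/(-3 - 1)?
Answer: -154606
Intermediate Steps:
p = -1/4 (p = 1/(-4) = -1/4 ≈ -0.25000)
K(I) = -2 + I
F = -8538 (F = -8653 - (-2 - 113) = -8653 - 1*(-115) = -8653 + 115 = -8538)
P(l) = -13*l**2/4 (P(l) = (l*l)*(-1/4 - 3) = l**2*(-13/4) = -13*l**2/4)
F + P(-212) = -8538 - 13/4*(-212)**2 = -8538 - 13/4*44944 = -8538 - 146068 = -154606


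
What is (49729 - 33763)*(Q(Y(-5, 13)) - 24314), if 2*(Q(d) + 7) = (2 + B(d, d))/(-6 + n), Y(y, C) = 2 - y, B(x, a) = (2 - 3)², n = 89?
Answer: -32229630189/83 ≈ -3.8831e+8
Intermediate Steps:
B(x, a) = 1 (B(x, a) = (-1)² = 1)
Q(d) = -1159/166 (Q(d) = -7 + ((2 + 1)/(-6 + 89))/2 = -7 + (3/83)/2 = -7 + (3*(1/83))/2 = -7 + (½)*(3/83) = -7 + 3/166 = -1159/166)
(49729 - 33763)*(Q(Y(-5, 13)) - 24314) = (49729 - 33763)*(-1159/166 - 24314) = 15966*(-4037283/166) = -32229630189/83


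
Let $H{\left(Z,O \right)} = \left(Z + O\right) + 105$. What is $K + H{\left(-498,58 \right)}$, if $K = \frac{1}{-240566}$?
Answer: $- \frac{80589611}{240566} \approx -335.0$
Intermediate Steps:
$K = - \frac{1}{240566} \approx -4.1569 \cdot 10^{-6}$
$H{\left(Z,O \right)} = 105 + O + Z$ ($H{\left(Z,O \right)} = \left(O + Z\right) + 105 = 105 + O + Z$)
$K + H{\left(-498,58 \right)} = - \frac{1}{240566} + \left(105 + 58 - 498\right) = - \frac{1}{240566} - 335 = - \frac{80589611}{240566}$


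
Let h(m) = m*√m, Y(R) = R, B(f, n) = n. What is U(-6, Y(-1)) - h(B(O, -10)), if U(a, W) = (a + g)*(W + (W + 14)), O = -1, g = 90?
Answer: 1008 + 10*I*√10 ≈ 1008.0 + 31.623*I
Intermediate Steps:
h(m) = m^(3/2)
U(a, W) = (14 + 2*W)*(90 + a) (U(a, W) = (a + 90)*(W + (W + 14)) = (90 + a)*(W + (14 + W)) = (90 + a)*(14 + 2*W) = (14 + 2*W)*(90 + a))
U(-6, Y(-1)) - h(B(O, -10)) = (1260 + 14*(-6) + 180*(-1) + 2*(-1)*(-6)) - (-10)^(3/2) = (1260 - 84 - 180 + 12) - (-10)*I*√10 = 1008 + 10*I*√10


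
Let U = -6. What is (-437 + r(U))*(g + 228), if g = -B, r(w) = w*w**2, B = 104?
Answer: -80972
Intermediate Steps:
r(w) = w**3
g = -104 (g = -1*104 = -104)
(-437 + r(U))*(g + 228) = (-437 + (-6)**3)*(-104 + 228) = (-437 - 216)*124 = -653*124 = -80972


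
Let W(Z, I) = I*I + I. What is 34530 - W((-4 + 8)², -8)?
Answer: 34474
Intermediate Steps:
W(Z, I) = I + I² (W(Z, I) = I² + I = I + I²)
34530 - W((-4 + 8)², -8) = 34530 - (-8)*(1 - 8) = 34530 - (-8)*(-7) = 34530 - 1*56 = 34530 - 56 = 34474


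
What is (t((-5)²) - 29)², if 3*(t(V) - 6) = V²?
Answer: 309136/9 ≈ 34348.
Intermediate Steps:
t(V) = 6 + V²/3
(t((-5)²) - 29)² = ((6 + ((-5)²)²/3) - 29)² = ((6 + (⅓)*25²) - 29)² = ((6 + (⅓)*625) - 29)² = ((6 + 625/3) - 29)² = (643/3 - 29)² = (556/3)² = 309136/9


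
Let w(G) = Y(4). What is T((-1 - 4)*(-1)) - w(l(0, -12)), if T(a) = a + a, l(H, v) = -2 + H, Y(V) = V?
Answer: 6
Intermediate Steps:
w(G) = 4
T(a) = 2*a
T((-1 - 4)*(-1)) - w(l(0, -12)) = 2*((-1 - 4)*(-1)) - 1*4 = 2*(-5*(-1)) - 4 = 2*5 - 4 = 10 - 4 = 6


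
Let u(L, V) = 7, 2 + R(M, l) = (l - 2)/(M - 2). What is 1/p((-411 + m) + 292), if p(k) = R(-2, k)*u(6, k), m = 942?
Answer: -4/5803 ≈ -0.00068930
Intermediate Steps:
R(M, l) = -2 + (-2 + l)/(-2 + M) (R(M, l) = -2 + (l - 2)/(M - 2) = -2 + (-2 + l)/(-2 + M))
p(k) = -21/2 - 7*k/4 (p(k) = ((2 + k - 2*(-2))/(-2 - 2))*7 = ((2 + k + 4)/(-4))*7 = -(6 + k)/4*7 = (-3/2 - k/4)*7 = -21/2 - 7*k/4)
1/p((-411 + m) + 292) = 1/(-21/2 - 7*((-411 + 942) + 292)/4) = 1/(-21/2 - 7*(531 + 292)/4) = 1/(-21/2 - 7/4*823) = 1/(-21/2 - 5761/4) = 1/(-5803/4) = -4/5803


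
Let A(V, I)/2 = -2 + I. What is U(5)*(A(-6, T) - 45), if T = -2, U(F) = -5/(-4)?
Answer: -265/4 ≈ -66.250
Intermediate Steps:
U(F) = 5/4 (U(F) = -5*(-¼) = 5/4)
A(V, I) = -4 + 2*I (A(V, I) = 2*(-2 + I) = -4 + 2*I)
U(5)*(A(-6, T) - 45) = 5*((-4 + 2*(-2)) - 45)/4 = 5*((-4 - 4) - 45)/4 = 5*(-8 - 45)/4 = (5/4)*(-53) = -265/4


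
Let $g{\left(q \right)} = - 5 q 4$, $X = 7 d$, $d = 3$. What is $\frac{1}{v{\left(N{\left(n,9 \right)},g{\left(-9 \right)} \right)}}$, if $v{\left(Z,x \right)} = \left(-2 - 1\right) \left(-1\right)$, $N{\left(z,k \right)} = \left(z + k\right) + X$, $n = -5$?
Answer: $\frac{1}{3} \approx 0.33333$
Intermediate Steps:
$X = 21$ ($X = 7 \cdot 3 = 21$)
$g{\left(q \right)} = - 20 q$
$N{\left(z,k \right)} = 21 + k + z$ ($N{\left(z,k \right)} = \left(z + k\right) + 21 = \left(k + z\right) + 21 = 21 + k + z$)
$v{\left(Z,x \right)} = 3$ ($v{\left(Z,x \right)} = \left(-3\right) \left(-1\right) = 3$)
$\frac{1}{v{\left(N{\left(n,9 \right)},g{\left(-9 \right)} \right)}} = \frac{1}{3}$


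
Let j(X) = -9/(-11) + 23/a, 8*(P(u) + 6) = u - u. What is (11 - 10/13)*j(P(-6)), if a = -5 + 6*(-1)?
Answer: -1862/143 ≈ -13.021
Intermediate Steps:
a = -11 (a = -5 - 6 = -11)
P(u) = -6 (P(u) = -6 + (u - u)/8 = -6 + (⅛)*0 = -6 + 0 = -6)
j(X) = -14/11 (j(X) = -9/(-11) + 23/(-11) = -9*(-1/11) + 23*(-1/11) = 9/11 - 23/11 = -14/11)
(11 - 10/13)*j(P(-6)) = (11 - 10/13)*(-14/11) = (133/13)*(-14/11) = -1862/143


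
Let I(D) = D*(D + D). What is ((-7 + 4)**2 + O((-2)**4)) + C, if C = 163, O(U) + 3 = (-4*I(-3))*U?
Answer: -983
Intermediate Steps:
I(D) = 2*D**2 (I(D) = D*(2*D) = 2*D**2)
O(U) = -3 - 72*U (O(U) = -3 + (-8*(-3)**2)*U = -3 + (-8*9)*U = -3 + (-4*18)*U = -3 - 72*U)
((-7 + 4)**2 + O((-2)**4)) + C = ((-7 + 4)**2 + (-3 - 72*(-2)**4)) + 163 = ((-3)**2 + (-3 - 72*16)) + 163 = (9 + (-3 - 1152)) + 163 = (9 - 1155) + 163 = -1146 + 163 = -983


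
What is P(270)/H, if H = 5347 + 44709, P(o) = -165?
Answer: -165/50056 ≈ -0.0032963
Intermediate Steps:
H = 50056
P(270)/H = -165/50056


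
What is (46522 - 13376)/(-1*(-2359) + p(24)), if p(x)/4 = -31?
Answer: 33146/2235 ≈ 14.830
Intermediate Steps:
p(x) = -124 (p(x) = 4*(-31) = -124)
(46522 - 13376)/(-1*(-2359) + p(24)) = (46522 - 13376)/(-1*(-2359) - 124) = 33146/(2359 - 124) = 33146/2235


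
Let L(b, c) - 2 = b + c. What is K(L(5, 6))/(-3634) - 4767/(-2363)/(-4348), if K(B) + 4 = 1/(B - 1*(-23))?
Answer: 211397581/336032040744 ≈ 0.00062910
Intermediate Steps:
L(b, c) = 2 + b + c (L(b, c) = 2 + (b + c) = 2 + b + c)
K(B) = -4 + 1/(23 + B) (K(B) = -4 + 1/(B - 1*(-23)) = -4 + 1/(B + 23) = -4 + 1/(23 + B))
K(L(5, 6))/(-3634) - 4767/(-2363)/(-4348) = ((-91 - 4*(2 + 5 + 6))/(23 + (2 + 5 + 6)))/(-3634) - 4767/(-2363)/(-4348) = ((-91 - 4*13)/(23 + 13))*(-1/3634) - 4767*(-1/2363)*(-1/4348) = ((-91 - 52)/36)*(-1/3634) + (4767/2363)*(-1/4348) = ((1/36)*(-143))*(-1/3634) - 4767/10274324 = -143/36*(-1/3634) - 4767/10274324 = 143/130824 - 4767/10274324 = 211397581/336032040744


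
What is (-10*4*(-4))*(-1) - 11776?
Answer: -11936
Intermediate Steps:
(-10*4*(-4))*(-1) - 11776 = -40*(-4)*(-1) - 11776 = 160*(-1) - 11776 = -160 - 11776 = -11936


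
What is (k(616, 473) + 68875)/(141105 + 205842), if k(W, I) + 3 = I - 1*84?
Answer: 23087/115649 ≈ 0.19963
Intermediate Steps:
k(W, I) = -87 + I (k(W, I) = -3 + (I - 1*84) = -3 + (I - 84) = -3 + (-84 + I) = -87 + I)
(k(616, 473) + 68875)/(141105 + 205842) = ((-87 + 473) + 68875)/(141105 + 205842) = (386 + 68875)/346947 = 69261*(1/346947) = 23087/115649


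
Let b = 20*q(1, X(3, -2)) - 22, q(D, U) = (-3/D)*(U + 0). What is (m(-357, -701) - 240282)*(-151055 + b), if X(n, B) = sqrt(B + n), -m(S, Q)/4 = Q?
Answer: 35891712486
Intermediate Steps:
m(S, Q) = -4*Q
q(D, U) = -3*U/D (q(D, U) = (-3/D)*U = -3*U/D)
b = -82 (b = 20*(-3*sqrt(-2 + 3)/1) - 22 = 20*(-3*sqrt(1)*1) - 22 = 20*(-3*1*1) - 22 = 20*(-3) - 22 = -60 - 22 = -82)
(m(-357, -701) - 240282)*(-151055 + b) = (-4*(-701) - 240282)*(-151055 - 82) = (2804 - 240282)*(-151137) = -237478*(-151137) = 35891712486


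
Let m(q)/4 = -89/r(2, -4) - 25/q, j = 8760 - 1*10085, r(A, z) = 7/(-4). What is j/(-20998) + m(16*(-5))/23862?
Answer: 502809869/7014759864 ≈ 0.071679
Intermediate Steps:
r(A, z) = -7/4 (r(A, z) = 7*(-¼) = -7/4)
j = -1325 (j = 8760 - 10085 = -1325)
m(q) = 1424/7 - 100/q (m(q) = 4*(-89/(-7/4) - 25/q) = 4*(-89*(-4/7) - 25/q) = 4*(356/7 - 25/q) = 1424/7 - 100/q)
j/(-20998) + m(16*(-5))/23862 = -1325/(-20998) + (1424/7 - 100/(16*(-5)))/23862 = -1325*(-1/20998) + (1424/7 - 100/(-80))*(1/23862) = 1325/20998 + (1424/7 - 100*(-1/80))*(1/23862) = 1325/20998 + (1424/7 + 5/4)*(1/23862) = 1325/20998 + (5731/28)*(1/23862) = 1325/20998 + 5731/668136 = 502809869/7014759864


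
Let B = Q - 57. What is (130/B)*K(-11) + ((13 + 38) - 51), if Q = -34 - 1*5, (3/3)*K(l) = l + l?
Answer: 715/24 ≈ 29.792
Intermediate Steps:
K(l) = 2*l (K(l) = l + l = 2*l)
Q = -39 (Q = -34 - 5 = -39)
B = -96 (B = -39 - 57 = -96)
(130/B)*K(-11) + ((13 + 38) - 51) = (130/(-96))*(2*(-11)) + ((13 + 38) - 51) = (130*(-1/96))*(-22) + (51 - 51) = -65/48*(-22) + 0 = 715/24 + 0 = 715/24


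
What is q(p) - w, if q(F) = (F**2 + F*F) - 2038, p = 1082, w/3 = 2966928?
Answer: -6561374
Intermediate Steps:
w = 8900784 (w = 3*2966928 = 8900784)
q(F) = -2038 + 2*F**2 (q(F) = (F**2 + F**2) - 2038 = 2*F**2 - 2038 = -2038 + 2*F**2)
q(p) - w = (-2038 + 2*1082**2) - 1*8900784 = (-2038 + 2*1170724) - 8900784 = (-2038 + 2341448) - 8900784 = 2339410 - 8900784 = -6561374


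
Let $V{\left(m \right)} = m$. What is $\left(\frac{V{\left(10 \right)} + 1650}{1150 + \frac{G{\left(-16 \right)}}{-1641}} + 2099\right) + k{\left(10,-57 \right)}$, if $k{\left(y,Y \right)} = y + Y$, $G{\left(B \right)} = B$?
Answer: $\frac{1937594346}{943583} \approx 2053.4$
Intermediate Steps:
$k{\left(y,Y \right)} = Y + y$
$\left(\frac{V{\left(10 \right)} + 1650}{1150 + \frac{G{\left(-16 \right)}}{-1641}} + 2099\right) + k{\left(10,-57 \right)} = \left(\frac{10 + 1650}{1150 - \frac{16}{-1641}} + 2099\right) + \left(-57 + 10\right) = \left(\frac{1660}{1150 - - \frac{16}{1641}} + 2099\right) - 47 = \left(\frac{1660}{1150 + \frac{16}{1641}} + 2099\right) - 47 = \left(\frac{1660}{\frac{1887166}{1641}} + 2099\right) - 47 = \left(1660 \cdot \frac{1641}{1887166} + 2099\right) - 47 = \left(\frac{1362030}{943583} + 2099\right) - 47 = \frac{1981942747}{943583} - 47 = \frac{1937594346}{943583}$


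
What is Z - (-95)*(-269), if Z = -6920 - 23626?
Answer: -56101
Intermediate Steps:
Z = -30546
Z - (-95)*(-269) = -30546 - (-95)*(-269) = -30546 - 1*25555 = -30546 - 25555 = -56101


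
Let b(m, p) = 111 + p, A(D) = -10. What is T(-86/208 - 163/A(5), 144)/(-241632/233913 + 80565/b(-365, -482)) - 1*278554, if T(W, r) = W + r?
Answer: -914227783077251101/3282040028280 ≈ -2.7855e+5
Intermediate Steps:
T(-86/208 - 163/A(5), 144)/(-241632/233913 + 80565/b(-365, -482)) - 1*278554 = ((-86/208 - 163/(-10)) + 144)/(-241632/233913 + 80565/(111 - 482)) - 1*278554 = ((-86*1/208 - 163*(-1/10)) + 144)/(-241632*1/233913 + 80565/(-371)) - 278554 = ((-43/104 + 163/10) + 144)/(-80544/77971 + 80565*(-1/371)) - 278554 = (8261/520 + 144)/(-80544/77971 - 80565/371) - 278554 = 83141/(520*(-6311615439/28927241)) - 278554 = (83141/520)*(-28927241/6311615439) - 278554 = -2405039743981/3282040028280 - 278554 = -914227783077251101/3282040028280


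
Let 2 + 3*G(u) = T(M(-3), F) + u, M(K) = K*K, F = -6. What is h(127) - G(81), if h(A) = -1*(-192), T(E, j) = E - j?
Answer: 482/3 ≈ 160.67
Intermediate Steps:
M(K) = K**2
G(u) = 13/3 + u/3 (G(u) = -2/3 + (((-3)**2 - 1*(-6)) + u)/3 = -2/3 + ((9 + 6) + u)/3 = -2/3 + (15 + u)/3 = -2/3 + (5 + u/3) = 13/3 + u/3)
h(A) = 192
h(127) - G(81) = 192 - (13/3 + (1/3)*81) = 192 - (13/3 + 27) = 192 - 1*94/3 = 192 - 94/3 = 482/3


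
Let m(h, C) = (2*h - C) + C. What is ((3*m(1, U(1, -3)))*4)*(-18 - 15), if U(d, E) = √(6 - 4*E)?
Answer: -792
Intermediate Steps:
m(h, C) = 2*h (m(h, C) = (-C + 2*h) + C = 2*h)
((3*m(1, U(1, -3)))*4)*(-18 - 15) = ((3*(2*1))*4)*(-18 - 15) = ((3*2)*4)*(-33) = (6*4)*(-33) = 24*(-33) = -792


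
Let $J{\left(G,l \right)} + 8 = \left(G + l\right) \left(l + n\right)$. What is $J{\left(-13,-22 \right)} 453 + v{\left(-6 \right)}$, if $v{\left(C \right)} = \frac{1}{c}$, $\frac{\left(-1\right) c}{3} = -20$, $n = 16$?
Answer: $\frac{5490361}{60} \approx 91506.0$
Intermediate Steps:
$c = 60$ ($c = \left(-3\right) \left(-20\right) = 60$)
$v{\left(C \right)} = \frac{1}{60}$
$J{\left(G,l \right)} = -8 + \left(16 + l\right) \left(G + l\right)$ ($J{\left(G,l \right)} = -8 + \left(G + l\right) \left(l + 16\right) = -8 + \left(G + l\right) \left(16 + l\right) = -8 + \left(16 + l\right) \left(G + l\right)$)
$J{\left(-13,-22 \right)} 453 + v{\left(-6 \right)} = \left(-8 + \left(-22\right)^{2} + 16 \left(-13\right) + 16 \left(-22\right) - -286\right) 453 + \frac{1}{60} = \left(-8 + 484 - 208 - 352 + 286\right) 453 + \frac{1}{60} = 202 \cdot 453 + \frac{1}{60} = 91506 + \frac{1}{60} = \frac{5490361}{60}$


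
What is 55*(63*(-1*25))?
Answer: -86625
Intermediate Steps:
55*(63*(-1*25)) = 55*(63*(-25)) = 55*(-1575) = -86625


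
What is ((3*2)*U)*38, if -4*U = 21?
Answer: -1197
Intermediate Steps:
U = -21/4 (U = -¼*21 = -21/4 ≈ -5.2500)
((3*2)*U)*38 = ((3*2)*(-21/4))*38 = (6*(-21/4))*38 = -63/2*38 = -1197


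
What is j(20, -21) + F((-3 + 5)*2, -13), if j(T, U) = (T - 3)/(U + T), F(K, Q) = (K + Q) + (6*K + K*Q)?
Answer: -54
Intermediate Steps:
F(K, Q) = Q + 7*K + K*Q
j(T, U) = (-3 + T)/(T + U)
j(20, -21) + F((-3 + 5)*2, -13) = (-3 + 20)/(20 - 21) + (-13 + 7*((-3 + 5)*2) + ((-3 + 5)*2)*(-13)) = 17/(-1) + (-13 + 7*(2*2) + (2*2)*(-13)) = -1*17 + (-13 + 7*4 + 4*(-13)) = -17 + (-13 + 28 - 52) = -17 - 37 = -54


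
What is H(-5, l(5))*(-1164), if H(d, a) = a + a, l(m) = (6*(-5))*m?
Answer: 349200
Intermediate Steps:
l(m) = -30*m
H(d, a) = 2*a
H(-5, l(5))*(-1164) = (2*(-30*5))*(-1164) = (2*(-150))*(-1164) = -300*(-1164) = 349200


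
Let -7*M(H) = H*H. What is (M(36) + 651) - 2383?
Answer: -13420/7 ≈ -1917.1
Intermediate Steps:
M(H) = -H²/7 (M(H) = -H*H/7 = -H²/7)
(M(36) + 651) - 2383 = (-⅐*36² + 651) - 2383 = (-⅐*1296 + 651) - 2383 = (-1296/7 + 651) - 2383 = 3261/7 - 2383 = -13420/7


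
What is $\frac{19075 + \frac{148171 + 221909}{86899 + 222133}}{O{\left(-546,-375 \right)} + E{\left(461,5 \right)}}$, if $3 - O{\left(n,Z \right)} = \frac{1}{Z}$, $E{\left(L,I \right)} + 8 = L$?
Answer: $\frac{276335413125}{6605597629} \approx 41.833$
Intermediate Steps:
$E{\left(L,I \right)} = -8 + L$
$O{\left(n,Z \right)} = 3 - \frac{1}{Z}$
$\frac{19075 + \frac{148171 + 221909}{86899 + 222133}}{O{\left(-546,-375 \right)} + E{\left(461,5 \right)}} = \frac{19075 + \frac{148171 + 221909}{86899 + 222133}}{\left(3 - \frac{1}{-375}\right) + \left(-8 + 461\right)} = \frac{19075 + \frac{370080}{309032}}{\left(3 - - \frac{1}{375}\right) + 453} = \frac{19075 + 370080 \cdot \frac{1}{309032}}{\left(3 + \frac{1}{375}\right) + 453} = \frac{19075 + \frac{46260}{38629}}{\frac{1126}{375} + 453} = \frac{736894435}{38629 \cdot \frac{171001}{375}} = \frac{736894435}{38629} \cdot \frac{375}{171001} = \frac{276335413125}{6605597629}$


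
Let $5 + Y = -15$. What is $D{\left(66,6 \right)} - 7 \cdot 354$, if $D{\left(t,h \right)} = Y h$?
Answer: $-2598$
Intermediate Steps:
$Y = -20$ ($Y = -5 - 15 = -20$)
$D{\left(t,h \right)} = - 20 h$
$D{\left(66,6 \right)} - 7 \cdot 354 = \left(-20\right) 6 - 7 \cdot 354 = -120 - 2478 = -2598$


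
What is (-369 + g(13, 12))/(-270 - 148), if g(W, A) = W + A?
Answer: 172/209 ≈ 0.82297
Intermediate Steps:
g(W, A) = A + W
(-369 + g(13, 12))/(-270 - 148) = (-369 + (12 + 13))/(-270 - 148) = (-369 + 25)/(-418) = -344*(-1/418) = 172/209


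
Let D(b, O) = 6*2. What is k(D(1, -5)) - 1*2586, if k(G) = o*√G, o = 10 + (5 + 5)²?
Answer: -2586 + 220*√3 ≈ -2204.9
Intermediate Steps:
D(b, O) = 12
o = 110 (o = 10 + 10² = 10 + 100 = 110)
k(G) = 110*√G
k(D(1, -5)) - 1*2586 = 110*√12 - 1*2586 = 110*(2*√3) - 2586 = 220*√3 - 2586 = -2586 + 220*√3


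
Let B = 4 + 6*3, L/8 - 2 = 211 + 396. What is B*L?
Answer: 107184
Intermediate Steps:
L = 4872 (L = 16 + 8*(211 + 396) = 16 + 8*607 = 16 + 4856 = 4872)
B = 22 (B = 4 + 18 = 22)
B*L = 22*4872 = 107184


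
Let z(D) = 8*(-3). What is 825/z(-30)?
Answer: -275/8 ≈ -34.375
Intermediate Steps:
z(D) = -24
825/z(-30) = 825/(-24) = 825*(-1/24) = -275/8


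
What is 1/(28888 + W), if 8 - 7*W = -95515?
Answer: 7/297739 ≈ 2.3511e-5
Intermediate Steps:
W = 95523/7 (W = 8/7 - 1/7*(-95515) = 8/7 + 13645 = 95523/7 ≈ 13646.)
1/(28888 + W) = 1/(28888 + 95523/7) = 1/(297739/7) = 7/297739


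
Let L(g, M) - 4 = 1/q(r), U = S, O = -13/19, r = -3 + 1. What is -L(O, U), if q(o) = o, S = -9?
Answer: -7/2 ≈ -3.5000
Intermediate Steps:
r = -2
O = -13/19 (O = -13*1/19 = -13/19 ≈ -0.68421)
U = -9
L(g, M) = 7/2 (L(g, M) = 4 + 1/(-2) = 4 - ½ = 7/2)
-L(O, U) = -1*7/2 = -7/2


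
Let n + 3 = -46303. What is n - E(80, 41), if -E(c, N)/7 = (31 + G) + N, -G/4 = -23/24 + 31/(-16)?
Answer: -548651/12 ≈ -45721.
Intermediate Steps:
G = 139/12 (G = -4*(-23/24 + 31/(-16)) = -4*(-23*1/24 + 31*(-1/16)) = -4*(-23/24 - 31/16) = -4*(-139/48) = 139/12 ≈ 11.583)
n = -46306 (n = -3 - 46303 = -46306)
E(c, N) = -3577/12 - 7*N (E(c, N) = -7*((31 + 139/12) + N) = -7*(511/12 + N) = -3577/12 - 7*N)
n - E(80, 41) = -46306 - (-3577/12 - 7*41) = -46306 - (-3577/12 - 287) = -46306 - 1*(-7021/12) = -46306 + 7021/12 = -548651/12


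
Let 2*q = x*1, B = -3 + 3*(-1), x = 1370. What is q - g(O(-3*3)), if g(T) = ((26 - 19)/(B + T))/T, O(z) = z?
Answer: 92468/135 ≈ 684.95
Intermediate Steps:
B = -6 (B = -3 - 3 = -6)
g(T) = 7/(T*(-6 + T)) (g(T) = ((26 - 19)/(-6 + T))/T = (7/(-6 + T))/T = 7/(T*(-6 + T)))
q = 685 (q = (1370*1)/2 = (1/2)*1370 = 685)
q - g(O(-3*3)) = 685 - 7/(((-3*3))*(-6 - 3*3)) = 685 - 7/((-9)*(-6 - 9)) = 685 - 7*(-1)/(9*(-15)) = 685 - 7*(-1)*(-1)/(9*15) = 685 - 1*7/135 = 685 - 7/135 = 92468/135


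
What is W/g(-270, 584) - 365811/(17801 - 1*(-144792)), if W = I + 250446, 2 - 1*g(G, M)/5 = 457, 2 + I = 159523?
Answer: -67489984456/369899075 ≈ -182.46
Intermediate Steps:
I = 159521 (I = -2 + 159523 = 159521)
g(G, M) = -2275 (g(G, M) = 10 - 5*457 = 10 - 2285 = -2275)
W = 409967 (W = 159521 + 250446 = 409967)
W/g(-270, 584) - 365811/(17801 - 1*(-144792)) = 409967/(-2275) - 365811/(17801 - 1*(-144792)) = 409967*(-1/2275) - 365811/(17801 + 144792) = -409967/2275 - 365811/162593 = -67489984456/369899075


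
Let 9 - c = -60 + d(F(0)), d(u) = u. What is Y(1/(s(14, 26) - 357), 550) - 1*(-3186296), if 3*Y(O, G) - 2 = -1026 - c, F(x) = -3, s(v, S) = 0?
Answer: 9557792/3 ≈ 3.1859e+6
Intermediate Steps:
c = 72 (c = 9 - (-60 - 3) = 9 - 1*(-63) = 9 + 63 = 72)
Y(O, G) = -1096/3 (Y(O, G) = ⅔ + (-1026 - 1*72)/3 = ⅔ + (-1026 - 72)/3 = ⅔ + (⅓)*(-1098) = ⅔ - 366 = -1096/3)
Y(1/(s(14, 26) - 357), 550) - 1*(-3186296) = -1096/3 - 1*(-3186296) = -1096/3 + 3186296 = 9557792/3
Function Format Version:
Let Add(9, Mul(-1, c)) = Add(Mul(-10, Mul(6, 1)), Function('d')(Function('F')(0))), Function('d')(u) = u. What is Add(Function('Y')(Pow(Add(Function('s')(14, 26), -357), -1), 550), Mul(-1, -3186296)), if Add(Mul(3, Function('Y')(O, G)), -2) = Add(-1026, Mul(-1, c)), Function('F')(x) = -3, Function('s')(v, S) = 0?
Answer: Rational(9557792, 3) ≈ 3.1859e+6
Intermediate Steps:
c = 72 (c = Add(9, Mul(-1, Add(Mul(-10, Mul(6, 1)), -3))) = Add(9, Mul(-1, Add(Mul(-10, 6), -3))) = Add(9, Mul(-1, Add(-60, -3))) = Add(9, Mul(-1, -63)) = Add(9, 63) = 72)
Function('Y')(O, G) = Rational(-1096, 3) (Function('Y')(O, G) = Add(Rational(2, 3), Mul(Rational(1, 3), Add(-1026, Mul(-1, 72)))) = Add(Rational(2, 3), Mul(Rational(1, 3), Add(-1026, -72))) = Add(Rational(2, 3), Mul(Rational(1, 3), -1098)) = Add(Rational(2, 3), -366) = Rational(-1096, 3))
Add(Function('Y')(Pow(Add(Function('s')(14, 26), -357), -1), 550), Mul(-1, -3186296)) = Add(Rational(-1096, 3), Mul(-1, -3186296)) = Add(Rational(-1096, 3), 3186296) = Rational(9557792, 3)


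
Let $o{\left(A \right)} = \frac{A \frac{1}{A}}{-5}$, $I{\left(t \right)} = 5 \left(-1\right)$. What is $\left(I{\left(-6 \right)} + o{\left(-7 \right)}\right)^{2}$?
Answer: $\frac{676}{25} \approx 27.04$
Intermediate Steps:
$I{\left(t \right)} = -5$
$o{\left(A \right)} = - \frac{1}{5}$ ($o{\left(A \right)} = 1 \left(- \frac{1}{5}\right) = - \frac{1}{5}$)
$\left(I{\left(-6 \right)} + o{\left(-7 \right)}\right)^{2} = \left(-5 - \frac{1}{5}\right)^{2} = \left(- \frac{26}{5}\right)^{2} = \frac{676}{25}$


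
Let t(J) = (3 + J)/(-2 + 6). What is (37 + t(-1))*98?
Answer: 3675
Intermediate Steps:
t(J) = 3/4 + J/4 (t(J) = (3 + J)/4 = (3 + J)*(1/4) = 3/4 + J/4)
(37 + t(-1))*98 = (37 + (3/4 + (1/4)*(-1)))*98 = (37 + (3/4 - 1/4))*98 = (37 + 1/2)*98 = (75/2)*98 = 3675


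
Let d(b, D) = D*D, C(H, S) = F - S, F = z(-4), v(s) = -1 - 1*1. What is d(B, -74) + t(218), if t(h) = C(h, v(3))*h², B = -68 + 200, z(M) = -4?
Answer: -89572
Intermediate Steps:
v(s) = -2 (v(s) = -1 - 1 = -2)
F = -4
B = 132
C(H, S) = -4 - S
d(b, D) = D²
t(h) = -2*h² (t(h) = (-4 - 1*(-2))*h² = (-4 + 2)*h² = -2*h²)
d(B, -74) + t(218) = (-74)² - 2*218² = 5476 - 2*47524 = 5476 - 95048 = -89572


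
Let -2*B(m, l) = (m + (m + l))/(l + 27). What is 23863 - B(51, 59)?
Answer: 4104597/172 ≈ 23864.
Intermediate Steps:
B(m, l) = -(l + 2*m)/(2*(27 + l)) (B(m, l) = -(m + (m + l))/(2*(l + 27)) = -(m + (l + m))/(2*(27 + l)) = -(l + 2*m)/(2*(27 + l)))
23863 - B(51, 59) = 23863 - (-1*51 - ½*59)/(27 + 59) = 23863 - (-51 - 59/2)/86 = 23863 - (-161)/(86*2) = 23863 - 1*(-161/172) = 23863 + 161/172 = 4104597/172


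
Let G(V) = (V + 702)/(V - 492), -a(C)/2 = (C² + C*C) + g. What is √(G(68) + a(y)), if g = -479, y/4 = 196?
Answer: I*√27614355581/106 ≈ 1567.7*I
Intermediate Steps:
y = 784 (y = 4*196 = 784)
a(C) = 958 - 4*C² (a(C) = -2*((C² + C*C) - 479) = -2*((C² + C²) - 479) = -2*(2*C² - 479) = -2*(-479 + 2*C²) = 958 - 4*C²)
G(V) = (702 + V)/(-492 + V)
√(G(68) + a(y)) = √((702 + 68)/(-492 + 68) + (958 - 4*784²)) = √(770/(-424) + (958 - 4*614656)) = √(-1/424*770 + (958 - 2458624)) = √(-385/212 - 2457666) = √(-521025577/212) = I*√27614355581/106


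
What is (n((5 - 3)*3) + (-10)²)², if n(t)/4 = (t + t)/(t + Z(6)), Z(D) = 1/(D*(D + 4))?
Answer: 1519440400/130321 ≈ 11659.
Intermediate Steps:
Z(D) = 1/(D*(4 + D))
n(t) = 8*t/(1/60 + t) (n(t) = 4*((t + t)/(t + 1/(6*(4 + 6)))) = 4*((2*t)/(t + (⅙)/10)) = 4*((2*t)/(t + (⅙)*(⅒))) = 4*((2*t)/(t + 1/60)) = 4*((2*t)/(1/60 + t)) = 4*(2*t/(1/60 + t)) = 8*t/(1/60 + t))
(n((5 - 3)*3) + (-10)²)² = (480*((5 - 3)*3)/(1 + 60*((5 - 3)*3)) + (-10)²)² = (480*(2*3)/(1 + 60*(2*3)) + 100)² = (480*6/(1 + 60*6) + 100)² = (480*6/(1 + 360) + 100)² = (480*6/361 + 100)² = (480*6*(1/361) + 100)² = (2880/361 + 100)² = (38980/361)² = 1519440400/130321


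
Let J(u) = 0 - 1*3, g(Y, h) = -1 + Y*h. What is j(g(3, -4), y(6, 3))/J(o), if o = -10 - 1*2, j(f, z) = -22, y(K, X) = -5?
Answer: 22/3 ≈ 7.3333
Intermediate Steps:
o = -12 (o = -10 - 2 = -12)
J(u) = -3 (J(u) = 0 - 3 = -3)
j(g(3, -4), y(6, 3))/J(o) = -22/(-3) = -22*(-⅓) = 22/3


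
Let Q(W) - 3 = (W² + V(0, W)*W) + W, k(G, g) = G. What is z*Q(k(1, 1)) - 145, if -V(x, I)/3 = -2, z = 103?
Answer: 988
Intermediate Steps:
V(x, I) = 6 (V(x, I) = -3*(-2) = 6)
Q(W) = 3 + W² + 7*W (Q(W) = 3 + ((W² + 6*W) + W) = 3 + (W² + 7*W) = 3 + W² + 7*W)
z*Q(k(1, 1)) - 145 = 103*(3 + 1² + 7*1) - 145 = 103*(3 + 1 + 7) - 145 = 103*11 - 145 = 1133 - 145 = 988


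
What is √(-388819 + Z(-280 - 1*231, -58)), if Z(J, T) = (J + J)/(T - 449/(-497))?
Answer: I*√34787076837837/9459 ≈ 623.54*I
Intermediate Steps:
Z(J, T) = 2*J/(449/497 + T) (Z(J, T) = (2*J)/(T - 449*(-1/497)) = (2*J)/(T + 449/497) = (2*J)/(449/497 + T) = 2*J/(449/497 + T))
√(-388819 + Z(-280 - 1*231, -58)) = √(-388819 + 994*(-280 - 1*231)/(449 + 497*(-58))) = √(-388819 + 994*(-280 - 231)/(449 - 28826)) = √(-388819 + 994*(-511)/(-28377)) = √(-388819 + 994*(-511)*(-1/28377)) = √(-388819 + 507934/28377) = √(-11033008829/28377) = I*√34787076837837/9459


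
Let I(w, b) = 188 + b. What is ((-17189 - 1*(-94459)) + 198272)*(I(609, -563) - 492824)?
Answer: -135897038858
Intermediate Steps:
((-17189 - 1*(-94459)) + 198272)*(I(609, -563) - 492824) = ((-17189 - 1*(-94459)) + 198272)*((188 - 563) - 492824) = ((-17189 + 94459) + 198272)*(-375 - 492824) = (77270 + 198272)*(-493199) = 275542*(-493199) = -135897038858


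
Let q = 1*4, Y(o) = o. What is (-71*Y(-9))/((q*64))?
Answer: 639/256 ≈ 2.4961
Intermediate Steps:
q = 4
(-71*Y(-9))/((q*64)) = (-71*(-9))/((4*64)) = 639/256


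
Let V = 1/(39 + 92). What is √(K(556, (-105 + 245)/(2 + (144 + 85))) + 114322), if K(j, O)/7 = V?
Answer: 3*√217986751/131 ≈ 338.12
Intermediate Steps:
V = 1/131 ≈ 0.0076336
K(j, O) = 7/131 (K(j, O) = 7*(1/131) = 7/131)
√(K(556, (-105 + 245)/(2 + (144 + 85))) + 114322) = √(7/131 + 114322) = √(14976189/131) = 3*√217986751/131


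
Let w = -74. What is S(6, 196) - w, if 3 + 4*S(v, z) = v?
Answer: 299/4 ≈ 74.750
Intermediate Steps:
S(v, z) = -¾ + v/4
S(6, 196) - w = (-¾ + (¼)*6) - 1*(-74) = (-¾ + 3/2) + 74 = ¾ + 74 = 299/4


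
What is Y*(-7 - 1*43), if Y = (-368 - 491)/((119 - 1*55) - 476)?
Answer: -21475/206 ≈ -104.25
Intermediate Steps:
Y = 859/412 (Y = -859/((119 - 55) - 476) = -859/(64 - 476) = -859/(-412) = -859*(-1/412) = 859/412 ≈ 2.0850)
Y*(-7 - 1*43) = 859*(-7 - 1*43)/412 = 859*(-7 - 43)/412 = (859/412)*(-50) = -21475/206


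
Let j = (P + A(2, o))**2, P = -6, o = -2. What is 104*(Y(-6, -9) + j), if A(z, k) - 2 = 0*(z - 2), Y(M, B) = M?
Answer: 1040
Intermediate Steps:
A(z, k) = 2 (A(z, k) = 2 + 0*(z - 2) = 2 + 0*(-2 + z) = 2 + 0 = 2)
j = 16 (j = (-6 + 2)**2 = (-4)**2 = 16)
104*(Y(-6, -9) + j) = 104*(-6 + 16) = 104*10 = 1040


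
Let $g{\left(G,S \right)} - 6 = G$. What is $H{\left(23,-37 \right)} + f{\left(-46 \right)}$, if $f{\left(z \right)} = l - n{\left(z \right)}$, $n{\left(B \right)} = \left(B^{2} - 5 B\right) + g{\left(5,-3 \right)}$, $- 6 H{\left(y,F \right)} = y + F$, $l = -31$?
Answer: $- \frac{7157}{3} \approx -2385.7$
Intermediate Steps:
$g{\left(G,S \right)} = 6 + G$
$H{\left(y,F \right)} = - \frac{F}{6} - \frac{y}{6}$ ($H{\left(y,F \right)} = - \frac{y + F}{6} = - \frac{F + y}{6} = - \frac{F}{6} - \frac{y}{6}$)
$n{\left(B \right)} = 11 + B^{2} - 5 B$ ($n{\left(B \right)} = \left(B^{2} - 5 B\right) + \left(6 + 5\right) = \left(B^{2} - 5 B\right) + 11 = 11 + B^{2} - 5 B$)
$f{\left(z \right)} = -42 - z^{2} + 5 z$ ($f{\left(z \right)} = -31 - \left(11 + z^{2} - 5 z\right) = -42 - z^{2} + 5 z$)
$H{\left(23,-37 \right)} + f{\left(-46 \right)} = \left(\left(- \frac{1}{6}\right) \left(-37\right) - \frac{23}{6}\right) - 2388 = \left(\frac{37}{6} - \frac{23}{6}\right) - 2388 = \frac{7}{3} - 2388 = - \frac{7157}{3}$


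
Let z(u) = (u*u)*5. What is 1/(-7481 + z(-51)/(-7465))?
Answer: -1493/11171734 ≈ -0.00013364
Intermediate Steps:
z(u) = 5*u² (z(u) = u²*5 = 5*u²)
1/(-7481 + z(-51)/(-7465)) = 1/(-7481 + (5*(-51)²)/(-7465)) = 1/(-7481 + (5*2601)*(-1/7465)) = 1/(-7481 + 13005*(-1/7465)) = 1/(-7481 - 2601/1493) = 1/(-11171734/1493) = -1493/11171734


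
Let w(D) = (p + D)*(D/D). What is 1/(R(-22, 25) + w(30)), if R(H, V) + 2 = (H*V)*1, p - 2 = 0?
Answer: -1/520 ≈ -0.0019231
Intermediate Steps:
p = 2 (p = 2 + 0 = 2)
w(D) = 2 + D (w(D) = (2 + D)*(D/D) = (2 + D)*1 = 2 + D)
R(H, V) = -2 + H*V (R(H, V) = -2 + (H*V)*1 = -2 + H*V)
1/(R(-22, 25) + w(30)) = 1/((-2 - 22*25) + (2 + 30)) = 1/((-2 - 550) + 32) = 1/(-552 + 32) = 1/(-520) = -1/520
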